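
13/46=0.28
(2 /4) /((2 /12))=3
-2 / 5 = -0.40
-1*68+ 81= 13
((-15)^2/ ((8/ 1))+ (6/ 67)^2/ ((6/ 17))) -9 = 687633/35912 = 19.15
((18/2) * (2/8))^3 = 729/64 = 11.39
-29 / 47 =-0.62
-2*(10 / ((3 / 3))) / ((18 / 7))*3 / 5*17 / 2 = -119/3 = -39.67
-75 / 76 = -0.99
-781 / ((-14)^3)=781/2744 = 0.28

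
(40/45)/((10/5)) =4/9 = 0.44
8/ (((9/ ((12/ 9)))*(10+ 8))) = 16/243 = 0.07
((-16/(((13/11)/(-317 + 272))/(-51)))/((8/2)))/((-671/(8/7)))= 73440/5551 = 13.23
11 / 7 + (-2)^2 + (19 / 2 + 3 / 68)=7195/476 = 15.12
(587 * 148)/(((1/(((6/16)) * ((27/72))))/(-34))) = -415375.88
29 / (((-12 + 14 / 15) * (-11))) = 435/1826 = 0.24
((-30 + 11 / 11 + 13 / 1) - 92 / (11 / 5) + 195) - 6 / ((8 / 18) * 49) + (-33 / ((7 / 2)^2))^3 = 303752289/2588278 = 117.36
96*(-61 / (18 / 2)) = -1952/3 = -650.67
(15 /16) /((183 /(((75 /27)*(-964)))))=-30125/2196 = -13.72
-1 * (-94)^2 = -8836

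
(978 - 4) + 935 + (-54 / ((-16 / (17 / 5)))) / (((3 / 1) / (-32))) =1786.60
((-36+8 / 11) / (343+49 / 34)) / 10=-6596/644105 = -0.01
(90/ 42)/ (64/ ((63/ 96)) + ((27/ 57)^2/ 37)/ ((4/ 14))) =1202130/54722179 = 0.02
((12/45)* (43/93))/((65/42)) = 2408/30225 = 0.08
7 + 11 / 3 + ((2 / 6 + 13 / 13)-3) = 9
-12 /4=-3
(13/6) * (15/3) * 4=130/3 = 43.33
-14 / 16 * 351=-2457/8 = -307.12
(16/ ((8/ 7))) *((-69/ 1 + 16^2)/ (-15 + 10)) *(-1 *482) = 1261876/5 = 252375.20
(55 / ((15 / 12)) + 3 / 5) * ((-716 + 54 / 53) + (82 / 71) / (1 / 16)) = -584469174/18815 = -31064.00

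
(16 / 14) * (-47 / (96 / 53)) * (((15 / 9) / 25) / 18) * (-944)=293938/2835 = 103.68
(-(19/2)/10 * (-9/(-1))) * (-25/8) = 855/32 = 26.72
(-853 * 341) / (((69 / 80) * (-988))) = 5817460/17043 = 341.34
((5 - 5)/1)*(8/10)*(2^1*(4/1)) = 0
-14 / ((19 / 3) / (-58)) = 2436/19 = 128.21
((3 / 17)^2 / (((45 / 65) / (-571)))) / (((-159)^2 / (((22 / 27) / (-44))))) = 7423/394535286 = 0.00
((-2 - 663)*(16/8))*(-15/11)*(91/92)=907725/506 = 1793.92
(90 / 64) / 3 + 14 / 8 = 71/32 = 2.22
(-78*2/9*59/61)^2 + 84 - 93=9111223/33489 = 272.07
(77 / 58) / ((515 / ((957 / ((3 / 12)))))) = 5082/515 = 9.87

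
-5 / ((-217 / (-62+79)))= 85/217 = 0.39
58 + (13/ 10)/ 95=55113/950 = 58.01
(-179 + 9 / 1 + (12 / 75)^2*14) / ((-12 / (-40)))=-70684/125 = -565.47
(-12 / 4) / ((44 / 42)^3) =-27783/10648 = -2.61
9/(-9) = -1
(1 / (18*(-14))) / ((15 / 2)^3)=-2/212625 = 0.00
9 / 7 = 1.29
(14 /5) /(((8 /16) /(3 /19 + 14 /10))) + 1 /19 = 4169/475 = 8.78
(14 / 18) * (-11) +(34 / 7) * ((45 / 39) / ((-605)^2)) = -512946517/59954895 = -8.56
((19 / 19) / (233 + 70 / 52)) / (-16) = -13/48744 = 0.00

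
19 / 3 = 6.33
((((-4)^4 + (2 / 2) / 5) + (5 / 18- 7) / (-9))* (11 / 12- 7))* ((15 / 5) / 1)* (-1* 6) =15193271/540 = 28135.69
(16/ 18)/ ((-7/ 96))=-12.19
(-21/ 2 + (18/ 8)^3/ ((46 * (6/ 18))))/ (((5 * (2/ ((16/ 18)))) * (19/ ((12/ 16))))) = -1915/55936 = -0.03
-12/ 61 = -0.20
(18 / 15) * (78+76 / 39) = 6236/65 = 95.94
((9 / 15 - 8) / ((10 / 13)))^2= 92.54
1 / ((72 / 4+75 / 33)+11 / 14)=154/3243 = 0.05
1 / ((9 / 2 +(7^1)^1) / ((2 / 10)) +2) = 2/119 = 0.02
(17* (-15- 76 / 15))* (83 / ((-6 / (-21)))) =-2972977/30 = -99099.23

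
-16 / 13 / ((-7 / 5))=80/91 = 0.88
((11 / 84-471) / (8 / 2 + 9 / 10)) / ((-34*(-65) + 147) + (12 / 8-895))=-197765/3011883 = -0.07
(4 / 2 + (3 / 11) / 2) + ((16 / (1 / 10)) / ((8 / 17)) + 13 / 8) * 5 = 150503/88 = 1710.26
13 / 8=1.62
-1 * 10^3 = -1000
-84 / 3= -28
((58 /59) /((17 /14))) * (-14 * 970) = -11026960/1003 = -10993.98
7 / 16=0.44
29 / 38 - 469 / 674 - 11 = -70002/6403 = -10.93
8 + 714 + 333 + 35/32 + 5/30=101401/96 = 1056.26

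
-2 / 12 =-1/6 = -0.17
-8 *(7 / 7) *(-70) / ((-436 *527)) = -140/57443 = 0.00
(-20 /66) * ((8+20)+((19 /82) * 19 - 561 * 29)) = 6657005/1353 = 4920.18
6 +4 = 10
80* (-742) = -59360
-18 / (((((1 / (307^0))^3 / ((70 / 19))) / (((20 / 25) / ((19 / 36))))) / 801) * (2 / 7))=-101733408/361 = -281809.99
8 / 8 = 1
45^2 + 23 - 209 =1839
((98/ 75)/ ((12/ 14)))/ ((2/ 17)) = 5831/450 = 12.96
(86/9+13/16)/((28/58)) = 43297/2016 = 21.48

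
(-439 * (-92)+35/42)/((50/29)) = 7027657/300 = 23425.52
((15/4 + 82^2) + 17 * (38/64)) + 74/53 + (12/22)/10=628641393/93280 = 6739.29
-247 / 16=-15.44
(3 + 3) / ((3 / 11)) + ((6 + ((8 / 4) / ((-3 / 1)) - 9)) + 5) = 70/3 = 23.33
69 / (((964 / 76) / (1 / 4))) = 1311/964 = 1.36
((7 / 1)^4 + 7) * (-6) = -14448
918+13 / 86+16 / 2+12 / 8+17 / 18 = 718733/774 = 928.60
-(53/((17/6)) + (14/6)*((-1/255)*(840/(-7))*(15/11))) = -3778/187 = -20.20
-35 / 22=-1.59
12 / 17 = 0.71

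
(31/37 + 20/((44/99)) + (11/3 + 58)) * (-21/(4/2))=-1128.80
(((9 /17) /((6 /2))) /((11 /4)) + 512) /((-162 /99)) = -47878/153 = -312.93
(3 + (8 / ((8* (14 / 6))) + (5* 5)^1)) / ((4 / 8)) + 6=62.86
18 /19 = 0.95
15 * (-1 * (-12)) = 180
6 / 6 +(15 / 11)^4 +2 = 94548/14641 = 6.46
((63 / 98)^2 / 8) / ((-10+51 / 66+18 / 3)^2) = 9801/1976072 = 0.00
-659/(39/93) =-20429/13 = -1571.46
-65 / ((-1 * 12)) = 65/12 = 5.42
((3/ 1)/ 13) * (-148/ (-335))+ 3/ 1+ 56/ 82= 3.78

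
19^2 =361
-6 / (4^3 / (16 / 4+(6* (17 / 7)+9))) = -579/224 = -2.58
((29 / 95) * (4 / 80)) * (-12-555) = -16443/1900 = -8.65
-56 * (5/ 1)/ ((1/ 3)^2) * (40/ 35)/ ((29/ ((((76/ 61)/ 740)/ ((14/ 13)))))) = -71136/458171 = -0.16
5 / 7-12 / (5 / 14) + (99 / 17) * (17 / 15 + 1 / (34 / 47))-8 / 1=-106149/4046 = -26.24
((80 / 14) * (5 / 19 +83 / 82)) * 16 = 635840/5453 = 116.60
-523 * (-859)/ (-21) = -449257/21 = -21393.19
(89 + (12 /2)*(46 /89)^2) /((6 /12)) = 1435330/7921 = 181.21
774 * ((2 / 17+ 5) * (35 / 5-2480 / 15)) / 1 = -10661850/17 = -627167.65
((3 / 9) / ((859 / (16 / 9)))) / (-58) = -8/672597 = 0.00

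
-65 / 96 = -0.68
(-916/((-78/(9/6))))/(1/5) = 88.08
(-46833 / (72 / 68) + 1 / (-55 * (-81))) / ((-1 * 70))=394099693/623700 = 631.87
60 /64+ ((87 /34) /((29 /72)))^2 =190959/4624 = 41.30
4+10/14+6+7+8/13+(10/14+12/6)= 1915/91 = 21.04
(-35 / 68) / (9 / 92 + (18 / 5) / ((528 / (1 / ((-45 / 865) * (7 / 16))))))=2.55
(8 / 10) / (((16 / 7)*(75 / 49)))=343/1500 = 0.23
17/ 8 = 2.12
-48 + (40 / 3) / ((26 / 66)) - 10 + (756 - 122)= 7928/13 = 609.85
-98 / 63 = -1.56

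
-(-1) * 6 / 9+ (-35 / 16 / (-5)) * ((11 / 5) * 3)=853/240 = 3.55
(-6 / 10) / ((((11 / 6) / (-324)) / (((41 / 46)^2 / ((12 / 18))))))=3676347/29095 = 126.36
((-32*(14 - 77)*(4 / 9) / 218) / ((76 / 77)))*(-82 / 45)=-707168/93195 = -7.59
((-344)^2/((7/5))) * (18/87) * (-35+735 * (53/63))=295840000/29 = 10201379.31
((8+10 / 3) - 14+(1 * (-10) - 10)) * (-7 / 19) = 476/57 = 8.35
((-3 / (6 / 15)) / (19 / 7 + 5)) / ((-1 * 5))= 7/36 = 0.19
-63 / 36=-7/4 = -1.75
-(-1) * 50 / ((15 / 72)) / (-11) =-240/11 = -21.82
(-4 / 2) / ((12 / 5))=-5/6 = -0.83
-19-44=-63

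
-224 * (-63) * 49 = 691488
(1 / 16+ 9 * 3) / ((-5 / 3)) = -1299/80 = -16.24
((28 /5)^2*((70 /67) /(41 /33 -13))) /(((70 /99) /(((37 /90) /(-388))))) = 658119/157600750 = 0.00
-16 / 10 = -8/5 = -1.60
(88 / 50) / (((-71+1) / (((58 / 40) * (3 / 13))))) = -957/113750 = -0.01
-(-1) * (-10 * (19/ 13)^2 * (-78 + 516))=-1581180/169 = -9356.09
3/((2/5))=15/2 = 7.50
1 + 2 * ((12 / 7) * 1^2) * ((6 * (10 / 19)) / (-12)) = 0.10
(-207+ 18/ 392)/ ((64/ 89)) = -3610107/12544 = -287.80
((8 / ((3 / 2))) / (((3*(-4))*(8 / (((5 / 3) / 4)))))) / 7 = -5/1512 = 0.00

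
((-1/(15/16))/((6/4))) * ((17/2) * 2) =-544/45 = -12.09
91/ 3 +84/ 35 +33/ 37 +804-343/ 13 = 5853101/7215 = 811.24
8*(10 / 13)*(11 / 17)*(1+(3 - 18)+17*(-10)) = -161920/221 = -732.67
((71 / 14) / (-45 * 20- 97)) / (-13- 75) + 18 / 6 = 3684983/1228304 = 3.00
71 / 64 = 1.11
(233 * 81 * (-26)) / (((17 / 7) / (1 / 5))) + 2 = -3434716/85 = -40408.42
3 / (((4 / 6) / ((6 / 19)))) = 1.42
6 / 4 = 1.50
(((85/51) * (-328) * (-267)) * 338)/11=4484952.73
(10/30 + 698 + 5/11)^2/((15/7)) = 744469040/3267 = 227875.43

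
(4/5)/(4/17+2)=34/95 = 0.36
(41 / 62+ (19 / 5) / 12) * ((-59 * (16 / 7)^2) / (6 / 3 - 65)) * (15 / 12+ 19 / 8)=17.35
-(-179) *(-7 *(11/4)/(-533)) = 13783/2132 = 6.46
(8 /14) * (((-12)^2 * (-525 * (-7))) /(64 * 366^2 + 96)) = 630/17861 = 0.04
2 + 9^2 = 83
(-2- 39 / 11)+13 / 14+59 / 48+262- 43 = 796903/3696 = 215.61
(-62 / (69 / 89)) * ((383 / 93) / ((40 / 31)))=-1056697/4140 = -255.24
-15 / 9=-5/3 = -1.67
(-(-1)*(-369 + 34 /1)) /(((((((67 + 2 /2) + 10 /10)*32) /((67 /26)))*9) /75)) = -561125/172224 = -3.26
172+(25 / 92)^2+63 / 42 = 1469129/8464 = 173.57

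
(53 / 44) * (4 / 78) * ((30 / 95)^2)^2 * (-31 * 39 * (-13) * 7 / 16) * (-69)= -835628157/2867062 = -291.46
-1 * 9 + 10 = 1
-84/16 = -21/4 = -5.25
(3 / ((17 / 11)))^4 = 1185921/83521 = 14.20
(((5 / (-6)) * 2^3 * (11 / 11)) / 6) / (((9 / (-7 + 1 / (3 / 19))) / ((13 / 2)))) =130/243 = 0.53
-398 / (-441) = 398/441 = 0.90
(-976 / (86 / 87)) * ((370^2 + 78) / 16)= -363471123/43 = -8452816.81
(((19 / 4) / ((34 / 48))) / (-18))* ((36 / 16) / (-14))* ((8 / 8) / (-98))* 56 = -57/1666 = -0.03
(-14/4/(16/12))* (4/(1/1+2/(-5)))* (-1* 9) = 315/2 = 157.50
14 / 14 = 1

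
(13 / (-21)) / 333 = -13/6993 = 0.00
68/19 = 3.58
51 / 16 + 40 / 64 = 3.81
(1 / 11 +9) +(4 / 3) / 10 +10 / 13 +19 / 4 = 126499/8580 = 14.74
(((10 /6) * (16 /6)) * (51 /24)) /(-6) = -85/54 = -1.57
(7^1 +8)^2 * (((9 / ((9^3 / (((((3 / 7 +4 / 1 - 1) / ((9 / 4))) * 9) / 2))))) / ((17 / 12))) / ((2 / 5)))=4000/119 = 33.61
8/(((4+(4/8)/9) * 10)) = 72/365 = 0.20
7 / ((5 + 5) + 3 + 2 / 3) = 21/41 = 0.51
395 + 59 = 454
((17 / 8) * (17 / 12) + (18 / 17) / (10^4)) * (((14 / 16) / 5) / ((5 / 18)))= 64485393/34000000 = 1.90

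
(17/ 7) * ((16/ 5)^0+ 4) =85/7 = 12.14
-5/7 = -0.71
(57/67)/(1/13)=741/67 = 11.06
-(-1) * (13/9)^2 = 169/81 = 2.09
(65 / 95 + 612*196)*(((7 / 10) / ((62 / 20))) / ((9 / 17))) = 271213019/5301 = 51162.61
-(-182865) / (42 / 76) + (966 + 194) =2324410/7 = 332058.57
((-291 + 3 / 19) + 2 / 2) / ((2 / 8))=-22028/19 = -1159.37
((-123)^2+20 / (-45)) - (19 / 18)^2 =4901291/324 = 15127.44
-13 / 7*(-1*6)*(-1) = -78/7 = -11.14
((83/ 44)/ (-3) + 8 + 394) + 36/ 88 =53035/132 = 401.78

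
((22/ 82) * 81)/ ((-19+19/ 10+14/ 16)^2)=129600/1569931 = 0.08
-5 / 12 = -0.42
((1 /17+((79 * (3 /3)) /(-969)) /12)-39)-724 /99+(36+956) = 120967571/127908 = 945.74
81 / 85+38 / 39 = 6389/3315 = 1.93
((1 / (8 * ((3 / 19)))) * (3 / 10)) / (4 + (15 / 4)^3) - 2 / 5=-7186/18155 = -0.40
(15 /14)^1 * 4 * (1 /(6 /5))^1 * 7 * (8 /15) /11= 40/33 = 1.21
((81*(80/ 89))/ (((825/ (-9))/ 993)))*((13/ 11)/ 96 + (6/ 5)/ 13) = -577589373/6999850 = -82.51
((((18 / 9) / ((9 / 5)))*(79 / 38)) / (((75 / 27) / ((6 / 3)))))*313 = 49454/95 = 520.57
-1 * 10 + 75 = 65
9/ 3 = 3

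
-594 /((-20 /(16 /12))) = 198/5 = 39.60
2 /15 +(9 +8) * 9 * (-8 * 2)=-36718/15 = -2447.87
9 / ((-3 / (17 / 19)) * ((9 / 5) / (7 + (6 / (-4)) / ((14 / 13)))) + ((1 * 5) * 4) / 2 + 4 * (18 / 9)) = 0.53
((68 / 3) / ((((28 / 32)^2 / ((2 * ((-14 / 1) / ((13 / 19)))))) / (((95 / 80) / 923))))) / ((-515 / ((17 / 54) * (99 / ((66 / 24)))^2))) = 53416448/43256395 = 1.23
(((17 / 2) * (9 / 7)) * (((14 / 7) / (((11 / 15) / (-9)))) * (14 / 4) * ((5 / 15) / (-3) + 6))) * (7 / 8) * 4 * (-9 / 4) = 7663005/176 = 43539.80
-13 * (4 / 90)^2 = -52/2025 = -0.03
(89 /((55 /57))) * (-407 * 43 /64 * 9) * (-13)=944323731/320 = 2951011.66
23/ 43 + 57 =2474/43 = 57.53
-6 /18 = -0.33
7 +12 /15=39/5 = 7.80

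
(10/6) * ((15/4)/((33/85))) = 2125/132 = 16.10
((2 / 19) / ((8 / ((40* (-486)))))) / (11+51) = -2430/589 = -4.13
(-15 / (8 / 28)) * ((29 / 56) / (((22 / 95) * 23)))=-41325/8096 = -5.10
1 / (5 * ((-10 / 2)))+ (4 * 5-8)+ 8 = 499/25 = 19.96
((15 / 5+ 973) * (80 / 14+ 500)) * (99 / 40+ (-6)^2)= 132932664/7 = 18990380.57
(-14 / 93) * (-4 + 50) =-644/93 = -6.92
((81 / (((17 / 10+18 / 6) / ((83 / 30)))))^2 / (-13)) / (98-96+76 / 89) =-446965209/7294118 = -61.28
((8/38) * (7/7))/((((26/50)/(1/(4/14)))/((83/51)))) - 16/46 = 567374/289731 = 1.96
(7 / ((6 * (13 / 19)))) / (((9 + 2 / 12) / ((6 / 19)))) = 42/715 = 0.06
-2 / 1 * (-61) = 122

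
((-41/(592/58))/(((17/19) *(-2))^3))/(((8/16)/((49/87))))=0.79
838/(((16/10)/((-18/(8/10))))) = -94275/8 = -11784.38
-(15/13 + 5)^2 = -6400/169 = -37.87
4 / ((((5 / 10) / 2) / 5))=80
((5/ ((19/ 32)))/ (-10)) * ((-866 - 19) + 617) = 4288/19 = 225.68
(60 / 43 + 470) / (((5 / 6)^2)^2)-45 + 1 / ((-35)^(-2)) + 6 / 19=220365446/102125 = 2157.80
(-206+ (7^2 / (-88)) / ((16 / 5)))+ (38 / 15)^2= -63282773/316800 = -199.76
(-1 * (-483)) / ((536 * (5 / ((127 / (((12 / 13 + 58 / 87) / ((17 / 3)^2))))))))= 76819379/166160 = 462.32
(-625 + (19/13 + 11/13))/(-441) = 8095/5733 = 1.41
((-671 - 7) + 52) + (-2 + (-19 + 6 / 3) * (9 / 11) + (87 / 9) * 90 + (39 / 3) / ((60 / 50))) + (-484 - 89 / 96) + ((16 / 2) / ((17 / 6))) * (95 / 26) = -18334493/77792 = -235.69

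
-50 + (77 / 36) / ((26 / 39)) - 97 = -3451/24 = -143.79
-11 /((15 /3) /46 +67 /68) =-17204/1711 = -10.05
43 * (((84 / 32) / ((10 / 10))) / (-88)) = -903/704 = -1.28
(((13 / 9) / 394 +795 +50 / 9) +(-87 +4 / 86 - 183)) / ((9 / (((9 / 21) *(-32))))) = -431497072/533673 = -808.54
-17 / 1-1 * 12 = -29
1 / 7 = 0.14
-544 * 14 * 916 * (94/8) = -81971008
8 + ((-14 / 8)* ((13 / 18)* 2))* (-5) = 743/36 = 20.64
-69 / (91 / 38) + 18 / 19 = -48180/1729 = -27.87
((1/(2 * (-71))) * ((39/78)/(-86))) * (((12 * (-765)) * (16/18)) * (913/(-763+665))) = 465630/149597 = 3.11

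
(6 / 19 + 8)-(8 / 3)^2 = 206/171 = 1.20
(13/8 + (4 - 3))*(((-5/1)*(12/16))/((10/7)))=-441/64 = -6.89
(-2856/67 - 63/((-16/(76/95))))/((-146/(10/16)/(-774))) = -20471913/156512 = -130.80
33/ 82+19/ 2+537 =22423/41 = 546.90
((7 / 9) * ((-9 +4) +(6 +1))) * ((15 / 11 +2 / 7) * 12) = 1016/33 = 30.79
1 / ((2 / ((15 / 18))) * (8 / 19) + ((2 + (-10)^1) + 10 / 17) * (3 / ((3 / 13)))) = -1615/153978 = -0.01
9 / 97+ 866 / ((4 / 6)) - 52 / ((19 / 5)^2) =45364232/35017 = 1295.49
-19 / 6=-3.17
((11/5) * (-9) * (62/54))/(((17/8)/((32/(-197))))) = 87296/50235 = 1.74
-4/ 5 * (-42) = 33.60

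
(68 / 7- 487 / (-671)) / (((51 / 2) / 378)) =1765332/11407 = 154.76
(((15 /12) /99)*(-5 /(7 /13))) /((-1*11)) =325/30492 = 0.01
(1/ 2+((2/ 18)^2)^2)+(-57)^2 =42639941/13122 = 3249.50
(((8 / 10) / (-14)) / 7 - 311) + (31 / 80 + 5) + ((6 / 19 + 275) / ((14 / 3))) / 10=-22323223/74480 = -299.72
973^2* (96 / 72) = 3786916/3 = 1262305.33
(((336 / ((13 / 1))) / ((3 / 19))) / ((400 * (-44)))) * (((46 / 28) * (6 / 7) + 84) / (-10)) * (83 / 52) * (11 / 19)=69471/946400 = 0.07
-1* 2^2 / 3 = -4/3 = -1.33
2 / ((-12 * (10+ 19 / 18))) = -3/199 = -0.02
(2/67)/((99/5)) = 10/6633 = 0.00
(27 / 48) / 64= 9/1024 = 0.01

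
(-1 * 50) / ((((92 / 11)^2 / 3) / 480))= -544500/529 = -1029.30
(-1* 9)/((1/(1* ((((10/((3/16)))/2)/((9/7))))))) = -560/3 = -186.67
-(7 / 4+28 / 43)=-413/172 = -2.40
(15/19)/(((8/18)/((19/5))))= 27/4 = 6.75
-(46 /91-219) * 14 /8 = 19883/52 = 382.37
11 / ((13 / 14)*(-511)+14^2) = -22/557 = -0.04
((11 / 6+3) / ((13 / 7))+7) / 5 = 749/390 = 1.92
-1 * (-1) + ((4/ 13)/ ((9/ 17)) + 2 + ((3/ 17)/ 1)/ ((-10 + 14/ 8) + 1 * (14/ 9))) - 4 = -213389/479349 = -0.45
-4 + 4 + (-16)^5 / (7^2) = -1048576/49 = -21399.51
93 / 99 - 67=-2180/33 = -66.06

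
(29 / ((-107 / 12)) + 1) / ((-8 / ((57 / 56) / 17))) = 13737/814912 = 0.02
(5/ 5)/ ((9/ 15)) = 5/3 = 1.67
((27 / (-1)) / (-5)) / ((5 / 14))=378/25 = 15.12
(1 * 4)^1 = 4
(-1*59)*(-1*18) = 1062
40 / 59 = 0.68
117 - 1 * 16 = 101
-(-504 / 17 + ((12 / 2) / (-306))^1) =89/3 = 29.67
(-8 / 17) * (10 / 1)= -4.71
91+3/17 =1550/17 = 91.18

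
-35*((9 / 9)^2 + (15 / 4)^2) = -8435/16 = -527.19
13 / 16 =0.81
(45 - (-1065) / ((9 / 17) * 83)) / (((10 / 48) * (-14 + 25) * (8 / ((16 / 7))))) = 55168/6391 = 8.63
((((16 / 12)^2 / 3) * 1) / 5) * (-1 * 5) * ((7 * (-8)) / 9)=896/243 = 3.69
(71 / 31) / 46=71/1426 = 0.05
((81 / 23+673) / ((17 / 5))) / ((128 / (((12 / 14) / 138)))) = 9725/1007216 = 0.01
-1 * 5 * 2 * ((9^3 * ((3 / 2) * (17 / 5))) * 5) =-185895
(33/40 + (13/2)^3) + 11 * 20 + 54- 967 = -8351/20 = -417.55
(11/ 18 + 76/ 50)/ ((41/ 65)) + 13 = 60437/3690 = 16.38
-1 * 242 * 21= -5082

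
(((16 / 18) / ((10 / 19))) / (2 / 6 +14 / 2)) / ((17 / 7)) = 266/2805 = 0.09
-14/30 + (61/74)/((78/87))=13067/28860 = 0.45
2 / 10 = 1/5 = 0.20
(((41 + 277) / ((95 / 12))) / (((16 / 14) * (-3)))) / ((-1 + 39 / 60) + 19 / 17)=-25228/1653 = -15.26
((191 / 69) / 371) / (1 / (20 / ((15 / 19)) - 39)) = -7831/76797 = -0.10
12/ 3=4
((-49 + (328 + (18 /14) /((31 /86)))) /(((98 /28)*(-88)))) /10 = -61317/668360 = -0.09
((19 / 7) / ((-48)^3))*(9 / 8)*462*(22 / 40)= -2299/327680 = -0.01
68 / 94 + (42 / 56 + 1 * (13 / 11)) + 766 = 1589579/2068 = 768.66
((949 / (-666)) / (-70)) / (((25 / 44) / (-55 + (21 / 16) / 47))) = -431537821/219114000 = -1.97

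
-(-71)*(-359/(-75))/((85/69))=586247/2125 = 275.88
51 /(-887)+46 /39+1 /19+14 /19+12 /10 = 10225312/3286335 = 3.11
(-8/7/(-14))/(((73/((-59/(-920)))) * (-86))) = -59/70753060 = 0.00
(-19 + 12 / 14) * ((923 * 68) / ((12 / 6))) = -3985514/7 = -569359.14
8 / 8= 1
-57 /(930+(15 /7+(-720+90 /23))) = -0.26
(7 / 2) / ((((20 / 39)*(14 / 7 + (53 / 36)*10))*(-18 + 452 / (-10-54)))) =-1404/86215 = -0.02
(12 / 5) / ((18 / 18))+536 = 2692/5 = 538.40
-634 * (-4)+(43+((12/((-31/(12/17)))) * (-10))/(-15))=1359037/527 = 2578.82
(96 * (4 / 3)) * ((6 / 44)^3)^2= 1458/1771561 = 0.00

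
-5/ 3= -1.67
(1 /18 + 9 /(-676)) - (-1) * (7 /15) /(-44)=5293/167310 = 0.03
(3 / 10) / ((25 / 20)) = 6/25 = 0.24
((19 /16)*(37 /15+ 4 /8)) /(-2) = -1691/960 = -1.76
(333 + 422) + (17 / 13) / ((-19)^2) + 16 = 3618320/4693 = 771.00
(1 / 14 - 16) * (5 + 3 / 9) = -1784/21 = -84.95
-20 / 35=-4/7 = -0.57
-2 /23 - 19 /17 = -471/391 = -1.20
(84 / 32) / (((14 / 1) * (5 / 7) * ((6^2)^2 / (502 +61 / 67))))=47173/463104 = 0.10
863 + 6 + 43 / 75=869.57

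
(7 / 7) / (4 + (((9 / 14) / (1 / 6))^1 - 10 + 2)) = -7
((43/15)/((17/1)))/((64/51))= 43/320 = 0.13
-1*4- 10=-14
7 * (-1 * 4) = -28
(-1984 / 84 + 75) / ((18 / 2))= 1079/189 = 5.71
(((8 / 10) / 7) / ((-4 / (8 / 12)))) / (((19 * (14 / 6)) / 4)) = -8/4655 = 0.00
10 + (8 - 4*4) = 2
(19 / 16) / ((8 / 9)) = 171/128 = 1.34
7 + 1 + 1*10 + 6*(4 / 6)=22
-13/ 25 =-0.52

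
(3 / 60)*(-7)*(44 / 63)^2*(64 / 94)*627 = -3236992/44415 = -72.88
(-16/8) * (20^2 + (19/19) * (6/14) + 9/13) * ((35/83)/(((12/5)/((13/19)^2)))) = -5931575/89889 = -65.99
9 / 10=0.90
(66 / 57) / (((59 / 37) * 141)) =814/158061 = 0.01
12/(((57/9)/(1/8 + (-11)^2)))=459/2 = 229.50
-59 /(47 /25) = -1475/47 = -31.38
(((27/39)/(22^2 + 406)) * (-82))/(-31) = 369/179335 = 0.00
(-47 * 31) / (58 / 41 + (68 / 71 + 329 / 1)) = -4241327/964625 = -4.40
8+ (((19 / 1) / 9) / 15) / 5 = 5419/675 = 8.03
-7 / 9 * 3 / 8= -7/24 = -0.29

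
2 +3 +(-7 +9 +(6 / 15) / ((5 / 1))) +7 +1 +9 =602/25 = 24.08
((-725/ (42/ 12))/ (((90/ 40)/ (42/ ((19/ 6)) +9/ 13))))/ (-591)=2221400/1021839 = 2.17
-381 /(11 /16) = -6096/11 = -554.18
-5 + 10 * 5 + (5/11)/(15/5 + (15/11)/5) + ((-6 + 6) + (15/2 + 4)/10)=2083/45 = 46.29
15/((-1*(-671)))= 0.02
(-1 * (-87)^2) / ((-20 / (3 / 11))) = 22707/220 = 103.21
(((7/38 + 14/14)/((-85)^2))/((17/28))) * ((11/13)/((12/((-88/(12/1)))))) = -847/6067555 = 0.00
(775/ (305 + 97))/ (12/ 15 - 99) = -3875/197382 = -0.02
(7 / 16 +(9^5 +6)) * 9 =8503983/16 = 531498.94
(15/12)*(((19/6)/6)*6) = 95/24 = 3.96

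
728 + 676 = 1404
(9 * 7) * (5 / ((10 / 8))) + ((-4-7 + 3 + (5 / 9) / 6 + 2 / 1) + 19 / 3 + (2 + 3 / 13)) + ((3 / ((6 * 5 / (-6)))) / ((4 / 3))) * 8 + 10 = 916309/3510 = 261.06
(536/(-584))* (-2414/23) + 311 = 683907/1679 = 407.33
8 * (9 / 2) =36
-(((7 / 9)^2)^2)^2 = -5764801/43046721 = -0.13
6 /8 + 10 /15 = 17/12 = 1.42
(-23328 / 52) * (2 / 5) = -11664/65 = -179.45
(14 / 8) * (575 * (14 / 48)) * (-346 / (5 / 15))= -304642.19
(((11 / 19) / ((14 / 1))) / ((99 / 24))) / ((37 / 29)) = 116/14763 = 0.01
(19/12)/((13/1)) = 19/156 = 0.12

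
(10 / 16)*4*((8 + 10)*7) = 315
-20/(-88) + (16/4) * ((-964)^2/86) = 40889239/946 = 43223.30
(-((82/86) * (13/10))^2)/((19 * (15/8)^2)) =-4545424/197611875 = -0.02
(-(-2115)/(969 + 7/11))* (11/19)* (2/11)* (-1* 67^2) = -104436585/101327 = -1030.69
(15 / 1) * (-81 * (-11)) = 13365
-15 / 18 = -0.83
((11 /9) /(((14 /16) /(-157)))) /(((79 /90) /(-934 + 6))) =128212480/553 = 231848.97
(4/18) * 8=16/9 = 1.78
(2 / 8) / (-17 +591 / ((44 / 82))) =11/47714 = 0.00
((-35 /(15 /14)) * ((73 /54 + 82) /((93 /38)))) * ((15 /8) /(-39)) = 20952155/391716 = 53.49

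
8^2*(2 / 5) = 128/5 = 25.60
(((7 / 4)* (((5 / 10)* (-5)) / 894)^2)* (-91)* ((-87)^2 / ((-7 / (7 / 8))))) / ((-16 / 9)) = -120536325/181870592 = -0.66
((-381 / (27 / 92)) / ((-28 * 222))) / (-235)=-2921/3286710 = 0.00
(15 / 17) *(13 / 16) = 195/272 = 0.72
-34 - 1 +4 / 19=-661/19 = -34.79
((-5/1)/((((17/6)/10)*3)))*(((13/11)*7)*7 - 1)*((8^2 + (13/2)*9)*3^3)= -207049500/187 = -1107216.58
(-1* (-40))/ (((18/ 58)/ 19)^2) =12144040/81 = 149926.42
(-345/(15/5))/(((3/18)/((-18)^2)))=-223560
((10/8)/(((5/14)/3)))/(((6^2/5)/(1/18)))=35/432 = 0.08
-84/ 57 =-1.47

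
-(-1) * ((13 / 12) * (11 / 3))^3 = 2924207/46656 = 62.68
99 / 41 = 2.41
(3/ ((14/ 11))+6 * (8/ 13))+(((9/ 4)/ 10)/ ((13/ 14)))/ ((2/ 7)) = 25107/3640 = 6.90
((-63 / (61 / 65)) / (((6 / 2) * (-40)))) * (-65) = -17745/488 = -36.36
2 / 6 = 1/3 = 0.33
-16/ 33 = -0.48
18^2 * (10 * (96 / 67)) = 4642.39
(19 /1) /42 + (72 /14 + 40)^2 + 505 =747739/294 = 2543.33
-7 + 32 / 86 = -285/43 = -6.63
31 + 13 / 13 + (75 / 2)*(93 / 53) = 10367/106 = 97.80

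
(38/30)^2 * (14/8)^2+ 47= 186889/3600 = 51.91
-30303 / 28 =-1082.25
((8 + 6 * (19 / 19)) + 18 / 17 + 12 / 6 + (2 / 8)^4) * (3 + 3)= 222771/2176 = 102.38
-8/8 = -1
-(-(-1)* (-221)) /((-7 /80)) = -17680/7 = -2525.71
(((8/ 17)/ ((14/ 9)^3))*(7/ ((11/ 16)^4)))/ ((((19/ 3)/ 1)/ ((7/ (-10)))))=-71663616/165516505 = -0.43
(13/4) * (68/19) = 221/19 = 11.63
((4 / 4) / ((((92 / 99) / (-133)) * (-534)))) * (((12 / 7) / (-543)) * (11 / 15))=-2299/3705070 = 0.00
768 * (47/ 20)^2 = 106032/25 = 4241.28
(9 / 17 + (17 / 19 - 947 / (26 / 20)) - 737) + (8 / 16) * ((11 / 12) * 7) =-147216509/100776 = -1460.83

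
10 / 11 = 0.91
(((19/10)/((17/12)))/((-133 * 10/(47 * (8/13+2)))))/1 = -282/2275 = -0.12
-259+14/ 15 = -3871/15 = -258.07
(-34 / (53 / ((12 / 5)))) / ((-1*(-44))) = -102/2915 = -0.03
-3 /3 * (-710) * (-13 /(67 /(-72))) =664560/67 = 9918.81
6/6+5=6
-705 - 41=-746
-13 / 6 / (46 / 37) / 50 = -481/13800 = -0.03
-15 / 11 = -1.36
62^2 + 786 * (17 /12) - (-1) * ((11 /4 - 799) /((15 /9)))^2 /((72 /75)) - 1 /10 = 155336111/640 = 242712.67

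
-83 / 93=-0.89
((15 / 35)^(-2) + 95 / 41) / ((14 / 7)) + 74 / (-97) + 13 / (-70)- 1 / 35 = 1454993/501102 = 2.90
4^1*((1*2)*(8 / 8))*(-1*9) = -72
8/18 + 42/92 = 0.90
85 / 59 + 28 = 1737/59 = 29.44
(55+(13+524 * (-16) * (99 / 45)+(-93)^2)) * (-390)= 3793842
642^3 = 264609288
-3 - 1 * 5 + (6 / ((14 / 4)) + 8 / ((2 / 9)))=208/7 = 29.71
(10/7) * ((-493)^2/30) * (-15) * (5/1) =-6076225/7 = -868032.14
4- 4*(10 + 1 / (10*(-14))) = -35.97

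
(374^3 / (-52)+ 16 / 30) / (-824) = 98087993/80340 = 1220.91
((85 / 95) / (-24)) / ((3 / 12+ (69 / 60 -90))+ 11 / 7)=595/1388976 = 0.00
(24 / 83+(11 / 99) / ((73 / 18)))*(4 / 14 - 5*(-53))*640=325643520/6059 = 53745.42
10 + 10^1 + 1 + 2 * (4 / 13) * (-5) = 233/13 = 17.92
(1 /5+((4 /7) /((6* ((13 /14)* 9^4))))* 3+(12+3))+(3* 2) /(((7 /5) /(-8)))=-56975584/2985255 = -19.09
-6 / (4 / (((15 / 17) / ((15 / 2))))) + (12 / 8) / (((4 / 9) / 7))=23.45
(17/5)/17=1/5 = 0.20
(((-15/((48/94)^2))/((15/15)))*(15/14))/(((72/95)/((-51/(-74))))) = -56.05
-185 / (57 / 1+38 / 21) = -777/247 = -3.15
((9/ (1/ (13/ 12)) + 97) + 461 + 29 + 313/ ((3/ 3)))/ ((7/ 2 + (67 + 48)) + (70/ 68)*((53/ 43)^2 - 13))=38128229/4471094 = 8.53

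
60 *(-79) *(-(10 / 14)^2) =118500/49 = 2418.37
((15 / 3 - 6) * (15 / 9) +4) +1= 10/3 = 3.33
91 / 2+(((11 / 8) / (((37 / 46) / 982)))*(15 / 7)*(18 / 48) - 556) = 3474523/4144 = 838.45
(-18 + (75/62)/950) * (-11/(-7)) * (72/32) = -4198095/65968 = -63.64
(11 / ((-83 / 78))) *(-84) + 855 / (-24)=832.71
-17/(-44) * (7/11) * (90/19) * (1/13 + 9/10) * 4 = 136017/29887 = 4.55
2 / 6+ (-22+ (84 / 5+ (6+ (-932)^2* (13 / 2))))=84690857/15 = 5646057.13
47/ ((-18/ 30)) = -235/3 = -78.33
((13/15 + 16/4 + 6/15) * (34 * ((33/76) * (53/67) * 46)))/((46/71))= 55590799/12730 = 4366.91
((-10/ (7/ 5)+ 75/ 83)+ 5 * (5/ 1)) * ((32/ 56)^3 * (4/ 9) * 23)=35.78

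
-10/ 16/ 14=-5/112 = -0.04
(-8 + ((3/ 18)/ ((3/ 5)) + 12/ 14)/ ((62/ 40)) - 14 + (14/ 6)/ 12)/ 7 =-54875/18228 = -3.01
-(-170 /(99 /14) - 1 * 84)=10696/99 = 108.04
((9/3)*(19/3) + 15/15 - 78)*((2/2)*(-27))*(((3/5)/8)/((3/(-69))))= -54027/20 = -2701.35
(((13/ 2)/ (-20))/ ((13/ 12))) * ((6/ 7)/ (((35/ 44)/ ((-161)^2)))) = -8379.36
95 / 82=1.16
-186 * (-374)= 69564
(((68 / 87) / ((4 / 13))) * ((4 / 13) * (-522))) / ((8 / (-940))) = 47940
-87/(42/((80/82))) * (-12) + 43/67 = 24.89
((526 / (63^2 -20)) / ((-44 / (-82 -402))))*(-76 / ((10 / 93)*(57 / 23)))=-750076/1795 = -417.87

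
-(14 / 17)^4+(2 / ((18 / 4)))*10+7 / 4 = 17242207/3006756 = 5.73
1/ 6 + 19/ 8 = 61/24 = 2.54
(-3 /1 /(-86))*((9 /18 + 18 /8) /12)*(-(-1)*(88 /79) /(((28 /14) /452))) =13673/6794 = 2.01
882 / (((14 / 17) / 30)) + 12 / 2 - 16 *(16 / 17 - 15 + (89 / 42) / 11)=127069312/3927 = 32357.86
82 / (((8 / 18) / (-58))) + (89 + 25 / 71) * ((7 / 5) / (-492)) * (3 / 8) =-623017771/58220 = -10701.10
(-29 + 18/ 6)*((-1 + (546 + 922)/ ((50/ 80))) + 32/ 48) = -915902/15 = -61060.13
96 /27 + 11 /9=43/9 = 4.78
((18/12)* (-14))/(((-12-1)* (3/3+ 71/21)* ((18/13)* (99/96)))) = 196/759 = 0.26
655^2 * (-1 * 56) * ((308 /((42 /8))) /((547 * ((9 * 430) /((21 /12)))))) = -739982320/635067 = -1165.20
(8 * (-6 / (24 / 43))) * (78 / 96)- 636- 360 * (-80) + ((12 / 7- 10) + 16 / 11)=17301773/616 = 28087.29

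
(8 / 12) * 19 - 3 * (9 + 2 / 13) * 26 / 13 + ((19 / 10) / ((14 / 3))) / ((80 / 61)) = -18321997/436800 = -41.95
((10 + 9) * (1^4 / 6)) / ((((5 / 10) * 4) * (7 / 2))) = 19/42 = 0.45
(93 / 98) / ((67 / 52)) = 2418/3283 = 0.74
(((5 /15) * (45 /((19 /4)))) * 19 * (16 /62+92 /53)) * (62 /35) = 11232/53 = 211.92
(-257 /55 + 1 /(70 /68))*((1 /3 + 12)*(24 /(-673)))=84360/51821 = 1.63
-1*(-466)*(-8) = -3728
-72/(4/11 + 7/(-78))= -61776/235 = -262.88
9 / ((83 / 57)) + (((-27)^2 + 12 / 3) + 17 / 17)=61435/83 = 740.18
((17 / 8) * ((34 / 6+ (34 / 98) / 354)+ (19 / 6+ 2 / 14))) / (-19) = -441201/439432 = -1.00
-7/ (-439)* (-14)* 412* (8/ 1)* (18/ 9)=-646016/439 = -1471.56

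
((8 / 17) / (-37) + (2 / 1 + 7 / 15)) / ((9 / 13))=300989/84915 = 3.54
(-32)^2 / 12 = 256/3 = 85.33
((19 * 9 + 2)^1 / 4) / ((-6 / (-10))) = 72.08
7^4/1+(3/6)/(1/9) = 2405.50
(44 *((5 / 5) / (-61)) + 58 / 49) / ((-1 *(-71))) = 1382/212219 = 0.01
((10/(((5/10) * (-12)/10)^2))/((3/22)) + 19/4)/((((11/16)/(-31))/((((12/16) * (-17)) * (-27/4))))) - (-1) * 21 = -35592129/44 = -808912.02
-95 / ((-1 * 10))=19/2 = 9.50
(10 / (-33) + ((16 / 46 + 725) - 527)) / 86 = 75158/32637 = 2.30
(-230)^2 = 52900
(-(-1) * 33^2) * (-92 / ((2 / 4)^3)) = -801504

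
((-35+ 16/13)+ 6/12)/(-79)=865/2054 = 0.42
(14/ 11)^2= 196/121 = 1.62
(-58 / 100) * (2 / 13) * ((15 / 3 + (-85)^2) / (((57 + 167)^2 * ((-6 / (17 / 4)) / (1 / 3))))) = 118813/39137280 = 0.00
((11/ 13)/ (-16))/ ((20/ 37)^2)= -15059/83200 = -0.18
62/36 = 31/18 = 1.72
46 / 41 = 1.12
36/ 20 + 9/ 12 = 51/20 = 2.55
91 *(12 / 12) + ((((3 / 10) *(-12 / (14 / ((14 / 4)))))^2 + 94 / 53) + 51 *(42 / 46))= 17084139/121900 = 140.15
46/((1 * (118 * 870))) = 23/51330 = 0.00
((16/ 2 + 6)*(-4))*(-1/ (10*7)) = 4/5 = 0.80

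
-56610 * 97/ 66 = -915195/11 = -83199.55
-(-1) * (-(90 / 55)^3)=-5832/1331 = -4.38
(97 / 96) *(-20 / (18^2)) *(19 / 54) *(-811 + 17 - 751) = 4745725/139968 = 33.91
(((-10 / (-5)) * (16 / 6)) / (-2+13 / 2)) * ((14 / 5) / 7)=64/135 = 0.47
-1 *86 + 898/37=-2284/37 = -61.73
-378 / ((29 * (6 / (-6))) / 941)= 12265.45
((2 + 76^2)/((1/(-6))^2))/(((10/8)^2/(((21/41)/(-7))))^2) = 479250432/1050625 = 456.16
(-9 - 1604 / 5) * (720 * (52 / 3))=-4115904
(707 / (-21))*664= -67064/3 = -22354.67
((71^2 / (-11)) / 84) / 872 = -5041/805728 = -0.01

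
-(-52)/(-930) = -0.06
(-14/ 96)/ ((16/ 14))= -49/384 = -0.13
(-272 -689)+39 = -922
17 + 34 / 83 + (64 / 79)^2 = 9358213/518003 = 18.07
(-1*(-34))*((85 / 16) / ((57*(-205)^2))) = 289/3832680 = 0.00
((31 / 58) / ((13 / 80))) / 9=1240/3393 = 0.37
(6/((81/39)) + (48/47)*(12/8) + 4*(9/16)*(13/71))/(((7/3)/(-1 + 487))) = 47026251/46718 = 1006.60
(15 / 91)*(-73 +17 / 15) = -154/13 = -11.85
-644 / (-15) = 644/15 = 42.93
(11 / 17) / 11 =0.06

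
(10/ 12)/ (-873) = -5/5238 = 0.00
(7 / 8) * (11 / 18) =77/144 = 0.53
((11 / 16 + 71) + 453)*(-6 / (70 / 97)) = -488589/112 = -4362.40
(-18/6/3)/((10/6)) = -0.60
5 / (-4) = -5/4 = -1.25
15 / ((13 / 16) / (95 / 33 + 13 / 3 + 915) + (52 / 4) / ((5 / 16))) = 2809200/7791013 = 0.36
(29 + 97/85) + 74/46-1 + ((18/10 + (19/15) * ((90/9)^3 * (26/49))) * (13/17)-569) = -22.91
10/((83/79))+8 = 17.52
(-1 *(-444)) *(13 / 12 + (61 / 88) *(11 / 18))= 8029/12 = 669.08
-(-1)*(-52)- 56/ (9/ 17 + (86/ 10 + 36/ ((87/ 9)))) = -446402/7921 = -56.36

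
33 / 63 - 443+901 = 9629/21 = 458.52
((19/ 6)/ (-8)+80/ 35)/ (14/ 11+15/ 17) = 118745/135408 = 0.88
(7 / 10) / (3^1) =7/30 = 0.23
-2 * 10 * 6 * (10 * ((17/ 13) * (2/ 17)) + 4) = -8640/13 = -664.62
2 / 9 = 0.22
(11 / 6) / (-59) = -11/354 = -0.03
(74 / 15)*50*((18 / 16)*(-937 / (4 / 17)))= -8840595/8 = -1105074.38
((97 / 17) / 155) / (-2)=-97/5270 = -0.02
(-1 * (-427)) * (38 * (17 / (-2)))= -137921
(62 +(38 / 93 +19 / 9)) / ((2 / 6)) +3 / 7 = 126286/651 = 193.99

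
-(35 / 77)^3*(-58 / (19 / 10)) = 72500/25289 = 2.87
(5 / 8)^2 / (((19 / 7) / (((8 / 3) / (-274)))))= -175/124944 = 0.00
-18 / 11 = -1.64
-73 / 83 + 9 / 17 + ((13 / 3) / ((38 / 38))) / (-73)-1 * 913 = -282251746/309009 = -913.41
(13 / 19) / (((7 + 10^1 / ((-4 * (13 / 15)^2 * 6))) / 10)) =87880/82783 = 1.06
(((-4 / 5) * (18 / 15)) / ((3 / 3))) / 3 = -8/25 = -0.32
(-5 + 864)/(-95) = -859/95 = -9.04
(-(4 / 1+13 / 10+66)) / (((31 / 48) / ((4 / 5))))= -2208/25 = -88.32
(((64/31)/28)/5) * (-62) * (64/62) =-1024/1085 = -0.94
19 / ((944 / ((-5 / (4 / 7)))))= -665/3776 = -0.18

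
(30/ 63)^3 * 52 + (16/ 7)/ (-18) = 50824/9261 = 5.49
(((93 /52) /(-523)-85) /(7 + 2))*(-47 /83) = 108652391/20315412 = 5.35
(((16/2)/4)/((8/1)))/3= 1/12 = 0.08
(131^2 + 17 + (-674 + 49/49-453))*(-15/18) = -40130/3 = -13376.67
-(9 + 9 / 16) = -153/16 = -9.56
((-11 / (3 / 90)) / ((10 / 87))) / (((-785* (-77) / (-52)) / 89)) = 1207908/5495 = 219.82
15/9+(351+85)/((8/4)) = 659/3 = 219.67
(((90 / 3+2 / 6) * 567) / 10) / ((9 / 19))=36309/10 = 3630.90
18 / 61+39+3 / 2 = 4977/122 = 40.80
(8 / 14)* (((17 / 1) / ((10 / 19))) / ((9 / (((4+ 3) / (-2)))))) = -323/45 = -7.18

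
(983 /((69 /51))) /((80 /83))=1387013/1840 = 753.81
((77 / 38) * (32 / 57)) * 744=305536/361 = 846.36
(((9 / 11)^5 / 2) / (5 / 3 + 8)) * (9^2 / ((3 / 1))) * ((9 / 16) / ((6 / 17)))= 0.82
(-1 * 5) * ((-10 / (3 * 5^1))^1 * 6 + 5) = -5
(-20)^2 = 400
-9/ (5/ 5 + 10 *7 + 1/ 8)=-72/569 = -0.13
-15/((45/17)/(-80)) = 1360/3 = 453.33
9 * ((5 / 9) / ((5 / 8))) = 8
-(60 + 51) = -111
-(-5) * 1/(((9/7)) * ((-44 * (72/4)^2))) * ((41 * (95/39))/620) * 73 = -1990345/620478144 = 0.00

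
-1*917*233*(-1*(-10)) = -2136610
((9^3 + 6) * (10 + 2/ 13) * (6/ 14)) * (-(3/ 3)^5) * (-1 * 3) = 9595.38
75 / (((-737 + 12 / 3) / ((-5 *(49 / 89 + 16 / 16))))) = 51750/65237 = 0.79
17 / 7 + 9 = 80/7 = 11.43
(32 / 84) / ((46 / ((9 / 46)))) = 6/3703 = 0.00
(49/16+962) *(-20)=-77205/4 = -19301.25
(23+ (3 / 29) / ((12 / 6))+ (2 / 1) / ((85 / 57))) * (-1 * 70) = -841799/493 = -1707.50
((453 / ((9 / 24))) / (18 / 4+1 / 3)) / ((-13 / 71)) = -514608/377 = -1365.01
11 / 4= 2.75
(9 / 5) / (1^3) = 9/5 = 1.80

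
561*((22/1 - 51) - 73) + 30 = -57192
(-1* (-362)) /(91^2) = 0.04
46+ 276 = 322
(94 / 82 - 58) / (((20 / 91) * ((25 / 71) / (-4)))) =2938.65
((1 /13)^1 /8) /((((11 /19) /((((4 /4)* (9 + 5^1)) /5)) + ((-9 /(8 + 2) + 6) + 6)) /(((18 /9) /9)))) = 665/3518892 = 0.00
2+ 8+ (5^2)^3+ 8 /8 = 15636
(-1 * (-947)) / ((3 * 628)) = 947/1884 = 0.50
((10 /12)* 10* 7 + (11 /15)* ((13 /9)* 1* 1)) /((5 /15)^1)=8018/45 = 178.18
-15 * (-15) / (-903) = -75/301 = -0.25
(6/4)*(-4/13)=-6/13 = -0.46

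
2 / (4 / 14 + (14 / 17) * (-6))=-119/277 = -0.43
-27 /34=-0.79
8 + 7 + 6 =21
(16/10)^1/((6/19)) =76/15 = 5.07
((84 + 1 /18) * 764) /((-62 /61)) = -17627963/279 = -63182.66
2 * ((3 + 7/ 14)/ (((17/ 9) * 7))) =9/17 = 0.53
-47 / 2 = -23.50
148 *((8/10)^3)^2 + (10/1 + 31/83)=63768389/1296875 = 49.17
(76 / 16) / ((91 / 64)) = 304/91 = 3.34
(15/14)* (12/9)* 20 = 200/7 = 28.57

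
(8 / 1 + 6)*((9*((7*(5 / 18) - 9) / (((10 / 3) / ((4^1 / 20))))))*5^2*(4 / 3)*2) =-3556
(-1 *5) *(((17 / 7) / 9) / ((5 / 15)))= -85/21 = -4.05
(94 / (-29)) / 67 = -94/1943 = -0.05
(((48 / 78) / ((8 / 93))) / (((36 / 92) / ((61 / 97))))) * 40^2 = 69588800/3783 = 18395.14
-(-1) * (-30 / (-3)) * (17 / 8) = 85/4 = 21.25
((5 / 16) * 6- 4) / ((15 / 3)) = -17/40 = -0.42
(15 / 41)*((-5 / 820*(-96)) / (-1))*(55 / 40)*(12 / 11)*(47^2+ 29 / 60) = -1193121/1681 = -709.77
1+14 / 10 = 2.40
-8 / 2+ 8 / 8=-3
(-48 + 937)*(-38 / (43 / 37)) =-1249934/43 = -29068.23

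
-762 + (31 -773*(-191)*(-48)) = -7087595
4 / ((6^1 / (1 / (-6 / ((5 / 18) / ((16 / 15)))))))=-25/864 = -0.03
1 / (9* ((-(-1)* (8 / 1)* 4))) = 1/288 = 0.00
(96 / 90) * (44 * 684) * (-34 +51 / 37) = -193737984/185 = -1047232.35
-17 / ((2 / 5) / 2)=-85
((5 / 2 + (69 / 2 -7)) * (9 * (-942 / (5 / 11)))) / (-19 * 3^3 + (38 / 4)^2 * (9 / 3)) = 746064/323 = 2309.80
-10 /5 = -2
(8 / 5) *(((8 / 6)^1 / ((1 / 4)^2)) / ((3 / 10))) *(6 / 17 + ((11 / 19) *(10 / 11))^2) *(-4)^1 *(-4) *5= 316702720/55233 = 5733.94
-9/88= -0.10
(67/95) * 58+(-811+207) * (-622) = 375728.91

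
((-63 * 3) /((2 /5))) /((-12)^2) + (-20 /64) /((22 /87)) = -795/176 = -4.52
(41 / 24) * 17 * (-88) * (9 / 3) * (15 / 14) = -115005/14 = -8214.64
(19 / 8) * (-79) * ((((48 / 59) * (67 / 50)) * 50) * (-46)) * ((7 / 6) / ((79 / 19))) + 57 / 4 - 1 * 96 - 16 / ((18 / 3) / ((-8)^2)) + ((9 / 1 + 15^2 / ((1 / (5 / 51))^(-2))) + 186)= 109991489/708 = 155355.21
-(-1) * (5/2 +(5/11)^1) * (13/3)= 12.80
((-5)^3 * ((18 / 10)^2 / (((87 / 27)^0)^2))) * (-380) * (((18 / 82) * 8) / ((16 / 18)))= 12465900/41 = 304046.34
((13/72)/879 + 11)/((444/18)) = 696181/1561104 = 0.45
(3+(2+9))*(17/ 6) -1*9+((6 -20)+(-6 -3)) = 23/3 = 7.67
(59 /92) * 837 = 49383/92 = 536.77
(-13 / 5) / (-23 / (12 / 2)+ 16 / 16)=78/85 = 0.92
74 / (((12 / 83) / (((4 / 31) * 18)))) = 36852/31 = 1188.77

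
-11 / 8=-1.38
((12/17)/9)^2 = 16/2601 = 0.01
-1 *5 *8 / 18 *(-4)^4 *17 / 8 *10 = -108800/9 = -12088.89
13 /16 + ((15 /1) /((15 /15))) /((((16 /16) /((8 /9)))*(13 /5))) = 3707/624 = 5.94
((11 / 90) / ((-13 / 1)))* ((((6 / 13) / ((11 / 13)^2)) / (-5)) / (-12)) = -1/9900 = 0.00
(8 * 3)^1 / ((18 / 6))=8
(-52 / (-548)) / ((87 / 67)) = 871/11919 = 0.07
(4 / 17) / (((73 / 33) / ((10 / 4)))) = 330/1241 = 0.27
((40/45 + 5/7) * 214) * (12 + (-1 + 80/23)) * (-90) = -447047.33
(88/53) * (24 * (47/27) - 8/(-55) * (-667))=-218752/2385 = -91.72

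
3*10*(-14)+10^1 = -410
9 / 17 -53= -892/17 = -52.47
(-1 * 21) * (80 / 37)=-1680/37 = -45.41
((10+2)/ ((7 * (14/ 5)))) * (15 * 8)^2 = 432000/49 = 8816.33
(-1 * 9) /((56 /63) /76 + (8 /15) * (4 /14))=-53865/982 = -54.85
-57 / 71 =-0.80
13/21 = 0.62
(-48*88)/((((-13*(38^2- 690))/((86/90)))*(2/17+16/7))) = 163744/955695 = 0.17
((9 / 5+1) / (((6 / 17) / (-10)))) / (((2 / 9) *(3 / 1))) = -119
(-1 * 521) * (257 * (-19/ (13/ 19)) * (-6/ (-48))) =48336817/104 = 464777.09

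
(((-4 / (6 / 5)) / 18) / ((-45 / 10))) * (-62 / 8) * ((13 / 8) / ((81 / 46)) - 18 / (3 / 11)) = 3268175/157464 = 20.76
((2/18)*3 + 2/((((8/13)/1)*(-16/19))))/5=-677/960 = -0.71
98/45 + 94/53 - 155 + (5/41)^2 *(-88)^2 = -143845931/4009185 = -35.88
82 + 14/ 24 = 991/12 = 82.58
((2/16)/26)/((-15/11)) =-11/3120 = 0.00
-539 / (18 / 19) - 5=-10331/18 = -573.94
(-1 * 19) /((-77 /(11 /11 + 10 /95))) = 3/11 = 0.27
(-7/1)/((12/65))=-455/12 = -37.92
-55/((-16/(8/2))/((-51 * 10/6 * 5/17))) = -1375/4 = -343.75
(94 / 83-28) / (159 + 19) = -1115/7387 = -0.15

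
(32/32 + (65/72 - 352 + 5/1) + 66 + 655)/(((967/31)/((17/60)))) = 3.41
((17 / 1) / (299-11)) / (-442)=-1/7488 = 0.00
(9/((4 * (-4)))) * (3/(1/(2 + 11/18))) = -141/32 = -4.41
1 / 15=0.07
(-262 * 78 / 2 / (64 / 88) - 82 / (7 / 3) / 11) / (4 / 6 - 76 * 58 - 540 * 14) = 12984921/11057816 = 1.17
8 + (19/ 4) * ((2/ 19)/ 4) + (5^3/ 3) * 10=10195/24 = 424.79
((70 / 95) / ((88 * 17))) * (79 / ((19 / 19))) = 553/14212 = 0.04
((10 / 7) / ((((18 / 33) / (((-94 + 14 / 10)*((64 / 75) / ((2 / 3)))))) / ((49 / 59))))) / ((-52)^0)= -1140832/4425 = -257.82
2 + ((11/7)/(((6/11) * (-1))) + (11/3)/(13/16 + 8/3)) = 1213/7014 = 0.17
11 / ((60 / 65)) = 143/12 = 11.92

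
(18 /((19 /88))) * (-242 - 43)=-23760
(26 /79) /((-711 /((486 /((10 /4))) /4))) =-702/31205 = -0.02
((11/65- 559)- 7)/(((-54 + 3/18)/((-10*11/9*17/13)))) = -167.99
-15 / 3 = -5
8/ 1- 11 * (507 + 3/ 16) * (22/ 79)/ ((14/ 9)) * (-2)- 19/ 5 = 44279079/22120 = 2001.77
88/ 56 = 11/7 = 1.57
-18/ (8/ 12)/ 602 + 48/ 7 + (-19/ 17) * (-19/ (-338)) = 5836756/864773 = 6.75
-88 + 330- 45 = 197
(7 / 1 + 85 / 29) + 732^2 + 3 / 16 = 248627031/464 = 535834.12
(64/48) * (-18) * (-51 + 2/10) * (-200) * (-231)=56327040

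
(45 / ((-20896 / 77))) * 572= -94.85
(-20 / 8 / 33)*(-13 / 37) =65/2442 = 0.03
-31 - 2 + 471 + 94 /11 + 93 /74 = 364511/814 = 447.80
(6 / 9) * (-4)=-8/3 = -2.67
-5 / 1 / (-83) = 5/83 = 0.06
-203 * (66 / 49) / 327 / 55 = -58/3815 = -0.02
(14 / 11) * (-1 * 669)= -851.45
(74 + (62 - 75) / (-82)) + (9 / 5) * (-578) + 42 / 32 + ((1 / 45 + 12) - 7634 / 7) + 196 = -381762889/206640 = -1847.48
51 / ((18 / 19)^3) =116603/1944 = 59.98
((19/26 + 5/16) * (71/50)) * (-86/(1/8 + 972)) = -94643/722150 = -0.13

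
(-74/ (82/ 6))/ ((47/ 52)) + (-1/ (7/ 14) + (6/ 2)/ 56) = -856507/107912 = -7.94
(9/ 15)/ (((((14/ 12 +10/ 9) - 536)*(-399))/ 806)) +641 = 315010951/491435 = 641.00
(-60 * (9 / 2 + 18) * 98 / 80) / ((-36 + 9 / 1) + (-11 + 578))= -49/16 = -3.06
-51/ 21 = -17/7 = -2.43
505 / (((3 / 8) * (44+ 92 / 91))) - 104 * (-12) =1962883/1536 = 1277.92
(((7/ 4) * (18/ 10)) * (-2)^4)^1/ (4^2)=63/20 = 3.15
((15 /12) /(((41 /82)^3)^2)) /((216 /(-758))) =-7580/27 = -280.74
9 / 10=0.90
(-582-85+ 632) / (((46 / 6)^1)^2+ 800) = -315/7729 = -0.04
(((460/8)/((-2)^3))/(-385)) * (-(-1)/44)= 23/54208 = 0.00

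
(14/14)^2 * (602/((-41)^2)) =602/1681 = 0.36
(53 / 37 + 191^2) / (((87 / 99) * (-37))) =-44545050/39701 = -1122.01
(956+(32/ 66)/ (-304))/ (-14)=-599411/8778 = -68.29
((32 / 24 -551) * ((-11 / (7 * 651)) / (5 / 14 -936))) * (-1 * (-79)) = -2865962/25582347 = -0.11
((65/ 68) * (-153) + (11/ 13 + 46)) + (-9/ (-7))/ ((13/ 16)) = -2739/28 = -97.82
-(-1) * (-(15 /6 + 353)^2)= -505521/4 = -126380.25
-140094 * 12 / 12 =-140094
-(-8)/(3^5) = 8/243 = 0.03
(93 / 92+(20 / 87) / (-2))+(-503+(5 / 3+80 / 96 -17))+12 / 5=-20578447/40020 = -514.20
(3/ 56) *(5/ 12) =5/224 = 0.02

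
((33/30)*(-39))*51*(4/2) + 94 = -21409/5 = -4281.80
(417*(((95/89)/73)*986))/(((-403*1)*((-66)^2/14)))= -45570455/950439633 = -0.05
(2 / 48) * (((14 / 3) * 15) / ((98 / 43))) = 215/168 = 1.28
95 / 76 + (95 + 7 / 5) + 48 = 2913/20 = 145.65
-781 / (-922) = 781/922 = 0.85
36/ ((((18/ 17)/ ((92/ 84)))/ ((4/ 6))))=1564/63 = 24.83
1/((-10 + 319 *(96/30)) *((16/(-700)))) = -125/2888 = -0.04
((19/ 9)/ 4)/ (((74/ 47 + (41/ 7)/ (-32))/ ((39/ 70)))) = 2444/11565 = 0.21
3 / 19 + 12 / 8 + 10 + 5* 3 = 1013/38 = 26.66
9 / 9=1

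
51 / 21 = 17/7 = 2.43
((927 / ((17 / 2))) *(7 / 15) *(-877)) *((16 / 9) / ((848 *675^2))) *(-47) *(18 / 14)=8491114/684196875 = 0.01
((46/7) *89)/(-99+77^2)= 2047/20405 = 0.10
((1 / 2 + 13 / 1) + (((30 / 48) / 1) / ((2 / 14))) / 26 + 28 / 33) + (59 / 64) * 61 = 1942543/27456 = 70.75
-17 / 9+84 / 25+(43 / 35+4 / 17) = 78584/26775 = 2.93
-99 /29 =-3.41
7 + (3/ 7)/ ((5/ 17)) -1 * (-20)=28.46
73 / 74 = 0.99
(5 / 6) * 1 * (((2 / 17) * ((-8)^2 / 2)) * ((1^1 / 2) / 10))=0.16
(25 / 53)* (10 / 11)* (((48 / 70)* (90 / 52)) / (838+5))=9000/14907893 = 0.00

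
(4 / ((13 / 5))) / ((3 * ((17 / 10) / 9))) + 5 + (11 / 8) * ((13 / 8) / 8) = 904563/113152 = 7.99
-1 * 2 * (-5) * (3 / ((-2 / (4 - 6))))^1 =30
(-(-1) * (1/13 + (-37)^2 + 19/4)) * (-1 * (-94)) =3357633/26 = 129139.73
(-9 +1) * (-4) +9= 41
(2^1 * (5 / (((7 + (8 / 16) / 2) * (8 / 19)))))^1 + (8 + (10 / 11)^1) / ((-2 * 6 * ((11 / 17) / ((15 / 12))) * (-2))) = 672545/168432 = 3.99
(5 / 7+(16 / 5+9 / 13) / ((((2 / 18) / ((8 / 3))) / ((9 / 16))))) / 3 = 48467/2730 = 17.75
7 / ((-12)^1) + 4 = 41/12 = 3.42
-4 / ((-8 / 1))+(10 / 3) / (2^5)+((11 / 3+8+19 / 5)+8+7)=7457/240 = 31.07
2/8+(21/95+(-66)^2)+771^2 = 227543039/380 = 598797.47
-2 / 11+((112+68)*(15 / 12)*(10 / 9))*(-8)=-22002/11 = -2000.18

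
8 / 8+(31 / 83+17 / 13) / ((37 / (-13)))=1257/3071 = 0.41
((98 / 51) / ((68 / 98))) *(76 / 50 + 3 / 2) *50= 362551/867 = 418.17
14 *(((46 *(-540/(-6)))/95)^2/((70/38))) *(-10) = -2742336/19 = -144333.47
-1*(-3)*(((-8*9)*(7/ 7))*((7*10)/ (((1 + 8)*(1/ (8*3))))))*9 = -362880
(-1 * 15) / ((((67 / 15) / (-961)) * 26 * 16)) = 216225/27872 = 7.76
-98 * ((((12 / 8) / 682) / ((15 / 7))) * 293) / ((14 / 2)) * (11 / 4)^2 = -157927/4960 = -31.84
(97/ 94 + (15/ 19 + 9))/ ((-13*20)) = -0.04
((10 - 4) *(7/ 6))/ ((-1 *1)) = -7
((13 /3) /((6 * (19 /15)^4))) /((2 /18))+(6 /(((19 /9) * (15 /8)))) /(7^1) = 25009767/9122470 = 2.74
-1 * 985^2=-970225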